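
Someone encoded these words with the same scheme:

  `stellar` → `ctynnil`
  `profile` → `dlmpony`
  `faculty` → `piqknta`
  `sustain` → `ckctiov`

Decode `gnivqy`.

Treating letters as 0–25, the rule is x ↦ 17x + 8 (mod 26).
Undoing it on gnivqy: g(6)→23·(6−8)≡6=g; n(13)→23·(13−8)≡11=l; i(8)→23·(8−8)≡0=a; v(21)→23·(21−8)≡13=n; q(16)→23·(16−8)≡2=c; y(24)→23·(24−8)≡4=e (all mod 26).

glance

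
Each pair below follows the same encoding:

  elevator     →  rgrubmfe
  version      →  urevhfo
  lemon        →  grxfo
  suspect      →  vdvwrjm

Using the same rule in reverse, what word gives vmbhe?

stair

e(4)→r(17) and l(11)→g(6) fit y≡17x+1 (mod 26); the inverse of 17 mod 26 is 23. Treating letters as 0–25, the rule is x ↦ 17x + 1 (mod 26).
Decoding vmbhe: v(21)→23·(21−1)≡18=s; m(12)→23·(12−1)≡19=t; b(1)→23·(1−1)≡0=a; h(7)→23·(7−1)≡8=i; e(4)→23·(4−1)≡17=r (all mod 26).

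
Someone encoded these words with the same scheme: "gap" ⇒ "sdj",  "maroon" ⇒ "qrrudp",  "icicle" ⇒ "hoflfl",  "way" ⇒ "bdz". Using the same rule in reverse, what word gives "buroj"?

The output letters match the input read backwards, each shifted +3: gap reversed is pag. The word is reversed, then every letter is shifted forward by 3.
Decoding buroj: shift back: b−3=y, u−3=r, r−3=o, o−3=l, j−3=g → yrolg; then reverse → glory.

glory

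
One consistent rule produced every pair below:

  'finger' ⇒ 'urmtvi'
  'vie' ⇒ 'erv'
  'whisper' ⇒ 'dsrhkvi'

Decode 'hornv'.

This is the alphabet-reversal cipher (Atbash): a becomes z, b becomes y, etc.
Reversing it on hornv: h↔s, o↔l, r↔i, n↔m, v↔e.

slime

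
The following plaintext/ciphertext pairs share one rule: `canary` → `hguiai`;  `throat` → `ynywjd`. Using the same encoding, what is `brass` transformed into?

gxhab

In canary: c→h is +5, a→g is +6, n→u is +7, a→i is +8 — the shift increases by 1 each position. The shift increases by 1 at each position, starting from +5: 5, 6, 7, ….
On brass: b+5=g, r+6=x, a+7=h, s+8=a, s+9=b.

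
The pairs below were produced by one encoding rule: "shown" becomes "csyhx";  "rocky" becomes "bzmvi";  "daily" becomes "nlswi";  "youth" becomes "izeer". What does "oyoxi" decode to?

Shifts by position in shown: pos 0: s→c (+10), pos 1: h→s (+11), pos 2: o→y (+10), pos 3: w→h (+11) — repeating every 2. A repeating key of period 2 is used — shifts +10, +11 over and over.
Reversing it on oyoxi: o−10=e, y−11=n, o−10=e, x−11=m, i−10=y.

enemy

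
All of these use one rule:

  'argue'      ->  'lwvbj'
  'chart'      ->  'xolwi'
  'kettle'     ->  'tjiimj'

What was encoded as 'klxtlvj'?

a(0)→l(11) and r(17)→w(22) fit y≡19x+11 (mod 26); the inverse of 19 mod 26 is 11. Treating letters as 0–25, the rule is x ↦ 19x + 11 (mod 26).
Decoding klxtlvj: k(10)→11·(10−11)≡15=p; l(11)→11·(11−11)≡0=a; x(23)→11·(23−11)≡2=c; t(19)→11·(19−11)≡10=k; l(11)→11·(11−11)≡0=a; v(21)→11·(21−11)≡6=g; j(9)→11·(9−11)≡4=e (all mod 26).

package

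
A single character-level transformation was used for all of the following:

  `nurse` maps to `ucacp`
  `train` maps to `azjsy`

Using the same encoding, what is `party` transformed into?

wiadj

In nurse: n→u is +7, u→c is +8, r→a is +9, s→c is +10 — the shift increases by 1 each position. The shift increases by 1 at each position, starting from +7: 7, 8, 9, ….
For party: p+7=w, a+8=i, r+9=a, t+10=d, y+11=j.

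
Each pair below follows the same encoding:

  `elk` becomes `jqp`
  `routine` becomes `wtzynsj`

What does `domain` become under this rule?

Compare letters: e→j is +5, l→q is +5, k→p is +5 — a constant shift. Each letter is shifted forward by 5 in the alphabet (a Caesar shift of +5).
For domain: d+5=i, o+5=t, m+5=r, a+5=f, i+5=n, n+5=s.

itrfns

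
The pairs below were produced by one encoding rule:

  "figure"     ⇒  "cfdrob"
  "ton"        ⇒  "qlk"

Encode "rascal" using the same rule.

Compare letters: f→c is +23, i→f is +23, g→d is +23 — a constant shift. This is a Caesar cipher with shift 23.
On rascal: r+23=o, a+23=x, s+23=p, c+23=z, a+23=x, l+23=i.

oxpzxi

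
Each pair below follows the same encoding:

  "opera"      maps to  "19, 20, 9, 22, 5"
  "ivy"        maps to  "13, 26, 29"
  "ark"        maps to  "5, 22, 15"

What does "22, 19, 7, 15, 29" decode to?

o is letter #15 and maps to 19: an offset of 4. Letters become their 1-based position plus 4 (so a→5, b→6, …).
Undoing it on 22, 19, 7, 15, 29: 22→(22−4)÷1=18=r, 19→(19−4)÷1=15=o, 7→(7−4)÷1=3=c, 15→(15−4)÷1=11=k, 29→(29−4)÷1=25=y.

rocky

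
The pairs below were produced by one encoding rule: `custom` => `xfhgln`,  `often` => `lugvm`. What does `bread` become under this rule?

yivzw

Each letter is replaced by its mirror in the alphabet: a↔z, b↔y, c↔x, and so on (the Atbash cipher).
On bread: b↔y, r↔i, e↔v, a↔z, d↔w.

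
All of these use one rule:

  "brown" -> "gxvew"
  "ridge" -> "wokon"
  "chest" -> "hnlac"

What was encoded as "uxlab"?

press

Each letter shifts forward by (position + 5), i.e. 5, 6, 7, … — the shift grows by one for each successive letter.
Undoing it on uxlab: u−5=p, x−6=r, l−7=e, a−8=s, b−9=s.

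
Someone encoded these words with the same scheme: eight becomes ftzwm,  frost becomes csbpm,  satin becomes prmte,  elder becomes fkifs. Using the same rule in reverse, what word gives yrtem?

paint

e(4)→f(5) and i(8)→t(19) fit y≡23x+17 (mod 26); the inverse of 23 mod 26 is 17. Treating letters as 0–25, the rule is x ↦ 23x + 17 (mod 26).
Decoding yrtem: y(24)→17·(24−17)≡15=p; r(17)→17·(17−17)≡0=a; t(19)→17·(19−17)≡8=i; e(4)→17·(4−17)≡13=n; m(12)→17·(12−17)≡19=t (all mod 26).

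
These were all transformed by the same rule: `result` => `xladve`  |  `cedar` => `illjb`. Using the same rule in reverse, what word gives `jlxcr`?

In result: r→x is +6, e→l is +7, s→a is +8, u→d is +9 — the shift increases by 1 each position. Letter i (0-indexed) is shifted by i+6, so successive shifts are 6, 7, 8, ….
Reversing it on jlxcr: j−6=d, l−7=e, x−8=p, c−9=t, r−10=h.

depth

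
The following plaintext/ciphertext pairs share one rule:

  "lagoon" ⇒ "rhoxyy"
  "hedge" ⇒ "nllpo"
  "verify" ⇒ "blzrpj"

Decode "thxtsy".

In lagoon: l→r is +6, a→h is +7, g→o is +8, o→x is +9 — the shift increases by 1 each position. Letter i (0-indexed) is shifted by i+6, so successive shifts are 6, 7, 8, ….
Decoding thxtsy: t−6=n, h−7=a, x−8=p, t−9=k, s−10=i, y−11=n.

napkin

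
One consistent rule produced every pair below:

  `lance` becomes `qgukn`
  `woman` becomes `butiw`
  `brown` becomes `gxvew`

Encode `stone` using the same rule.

xzvvn

Each letter shifts forward by (position + 5), i.e. 5, 6, 7, … — the shift grows by one for each successive letter.
Applying it to stone: s+5=x, t+6=z, o+7=v, n+8=v, e+9=n.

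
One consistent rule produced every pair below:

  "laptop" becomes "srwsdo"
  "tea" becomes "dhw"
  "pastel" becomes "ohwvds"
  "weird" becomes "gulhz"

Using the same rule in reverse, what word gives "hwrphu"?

remote

Two steps: reverse the string, then apply a Caesar shift of +3.
Reversing it on hwrphu: shift back: h−3=e, w−3=t, r−3=o, p−3=m, h−3=e, u−3=r → etomer; then reverse → remote.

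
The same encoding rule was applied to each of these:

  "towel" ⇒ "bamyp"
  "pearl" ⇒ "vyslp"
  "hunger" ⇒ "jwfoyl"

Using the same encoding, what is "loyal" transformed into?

t(19)→b(1) and o(14)→a(0) fit y≡21x+18 (mod 26); the inverse of 21 mod 26 is 5. This is an affine cipher: with a=0,…,z=25, each position x becomes (21x+18) mod 26.
For loyal: l(11)→21·11+18≡15=p; o(14)→21·14+18≡0=a; y(24)→21·24+18≡2=c; a(0)→21·0+18≡18=s; l(11)→21·11+18≡15=p (all mod 26).

pacsp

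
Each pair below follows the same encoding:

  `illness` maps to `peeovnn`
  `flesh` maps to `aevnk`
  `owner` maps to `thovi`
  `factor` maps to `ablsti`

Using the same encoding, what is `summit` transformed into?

i(8)→p(15) and l(11)→e(4) fit y≡5x+1 (mod 26); the inverse of 5 mod 26 is 21. This is an affine cipher: with a=0,…,z=25, each position x becomes (5x+1) mod 26.
Applying it to summit: s(18)→5·18+1≡13=n; u(20)→5·20+1≡23=x; m(12)→5·12+1≡9=j; m(12)→5·12+1≡9=j; i(8)→5·8+1≡15=p; t(19)→5·19+1≡18=s (all mod 26).

nxjjps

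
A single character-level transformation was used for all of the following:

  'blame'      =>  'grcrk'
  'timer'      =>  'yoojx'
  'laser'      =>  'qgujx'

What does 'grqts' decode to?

bloom

Shifts by position in blame: pos 0: b→g (+5), pos 1: l→r (+6), pos 2: a→c (+2), pos 3: m→r (+5), pos 4: e→k (+6) — repeating every 3. A repeating key of period 3 is used — shifts +5, +6, +2 over and over.
Undoing it on grqts: g−5=b, r−6=l, q−2=o, t−5=o, s−6=m.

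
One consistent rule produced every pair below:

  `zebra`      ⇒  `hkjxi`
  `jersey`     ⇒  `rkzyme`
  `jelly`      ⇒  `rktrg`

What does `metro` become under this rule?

ukbxw

Shifts by position in zebra: pos 0: z→h (+8), pos 1: e→k (+6), pos 2: b→j (+8), pos 3: r→x (+6) — repeating every 2. The shifts repeat in a cycle of length 2: positions 0,1,… shift by +8, +6, then the pattern repeats.
For metro: m+8=u, e+6=k, t+8=b, r+6=x, o+8=w.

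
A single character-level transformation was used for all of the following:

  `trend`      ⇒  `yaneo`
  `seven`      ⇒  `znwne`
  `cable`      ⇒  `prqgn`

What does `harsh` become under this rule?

t(19)→y(24) and r(17)→a(0) fit y≡25x+17 (mod 26); the inverse of 25 mod 26 is 25. Treating letters as 0–25, the rule is x ↦ 25x + 17 (mod 26).
On harsh: h(7)→25·7+17≡10=k; a(0)→25·0+17≡17=r; r(17)→25·17+17≡0=a; s(18)→25·18+17≡25=z; h(7)→25·7+17≡10=k (all mod 26).

krazk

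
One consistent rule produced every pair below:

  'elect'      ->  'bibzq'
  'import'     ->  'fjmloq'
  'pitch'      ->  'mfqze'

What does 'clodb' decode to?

forge

This is a Caesar cipher with shift 23.
Reversing it on clodb: c−23=f, l−23=o, o−23=r, d−23=g, b−23=e.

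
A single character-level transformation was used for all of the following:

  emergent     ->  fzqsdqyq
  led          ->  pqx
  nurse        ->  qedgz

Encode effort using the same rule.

fdarrq

Two steps: reverse the string, then apply a Caesar shift of +12.
On effort: reverse → troffe; then shift: t+12=f, r+12=d, o+12=a, f+12=r, f+12=r, e+12=q.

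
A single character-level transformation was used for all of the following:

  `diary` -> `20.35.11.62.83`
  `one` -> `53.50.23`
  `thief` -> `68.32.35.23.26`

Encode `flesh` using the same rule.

26.44.23.65.32

d(#4)→20 and i(#9)→35: differences scale by 3, so n = 3·pos + 8. With a=1..z=26, the number is 3·pos + 8.
For flesh: f=6→26, l=12→44, e=5→23, s=19→65, h=8→32.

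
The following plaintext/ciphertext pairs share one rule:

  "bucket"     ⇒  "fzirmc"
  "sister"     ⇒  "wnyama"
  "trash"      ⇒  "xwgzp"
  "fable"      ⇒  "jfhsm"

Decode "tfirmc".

Letter i (0-indexed) is shifted by i+4, so successive shifts are 4, 5, 6, ….
Decoding tfirmc: t−4=p, f−5=a, i−6=c, r−7=k, m−8=e, c−9=t.

packet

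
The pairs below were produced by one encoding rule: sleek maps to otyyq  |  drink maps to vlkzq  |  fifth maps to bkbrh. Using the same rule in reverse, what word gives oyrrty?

settle

Treating letters as 0–25, the rule is x ↦ 3x + 12 (mod 26).
Reversing it on oyrrty: o(14)→9·(14−12)≡18=s; y(24)→9·(24−12)≡4=e; r(17)→9·(17−12)≡19=t; r(17)→9·(17−12)≡19=t; t(19)→9·(19−12)≡11=l; y(24)→9·(24−12)≡4=e (all mod 26).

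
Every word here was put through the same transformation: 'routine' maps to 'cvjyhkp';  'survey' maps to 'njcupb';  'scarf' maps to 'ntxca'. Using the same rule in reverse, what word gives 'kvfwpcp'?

r(17)→c(2) and o(14)→v(21) fit y≡11x+23 (mod 26); the inverse of 11 mod 26 is 19. Each letter's alphabet position (a=0..z=25) is mapped through 11·x+23 mod 26 — an affine cipher.
Decoding kvfwpcp: k(10)→19·(10−23)≡13=n; v(21)→19·(21−23)≡14=o; f(5)→19·(5−23)≡22=w; w(22)→19·(22−23)≡7=h; p(15)→19·(15−23)≡4=e; c(2)→19·(2−23)≡17=r; p(15)→19·(15−23)≡4=e (all mod 26).

nowhere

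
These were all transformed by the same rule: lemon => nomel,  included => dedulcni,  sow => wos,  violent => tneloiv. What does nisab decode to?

The output letters match the input read backwards: lemon reversed is nomel. The word is simply reversed.
Undoing it on nisab: then reverse → basin.

basin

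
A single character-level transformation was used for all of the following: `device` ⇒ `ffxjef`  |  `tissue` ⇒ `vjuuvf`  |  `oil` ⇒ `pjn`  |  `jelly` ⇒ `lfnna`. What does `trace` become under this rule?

vtbef

The shift depends on letter class: consonant d→f is +2, but vowel e→f is +1. Vowels shift forward by 1 and consonants shift forward by 2.
Applying it to trace: t(cons)+2=v, r(cons)+2=t, a(vowel)+1=b, c(cons)+2=e, e(vowel)+1=f.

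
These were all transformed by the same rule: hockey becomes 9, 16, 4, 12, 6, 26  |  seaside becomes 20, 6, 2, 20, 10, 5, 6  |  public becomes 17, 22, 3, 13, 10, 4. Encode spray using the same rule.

20, 17, 19, 2, 26

Each letter is replaced by its alphabet position (a=1..z=26) + 1.
Applying it to spray: s=19→20, p=16→17, r=18→19, a=1→2, y=25→26.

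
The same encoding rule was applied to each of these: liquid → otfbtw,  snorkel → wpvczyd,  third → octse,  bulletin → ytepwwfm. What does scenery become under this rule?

jcpypnd

The output letters match the input read backwards, each shifted +11: liquid reversed is diuqil. Read the word backwards and shift each letter +11.
For scenery: reverse → yrenecs; then shift: y+11=j, r+11=c, e+11=p, n+11=y, e+11=p, c+11=n, s+11=d.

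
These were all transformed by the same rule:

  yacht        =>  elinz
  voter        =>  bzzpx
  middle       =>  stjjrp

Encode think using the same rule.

The shift depends on letter class: consonant y→e is +6, but vowel a→l is +11. Two shifts are in play — +11 for a/e/i/o/u, +6 for every other letter.
Applying it to think: t(cons)+6=z, h(cons)+6=n, i(vowel)+11=t, n(cons)+6=t, k(cons)+6=q.

znttq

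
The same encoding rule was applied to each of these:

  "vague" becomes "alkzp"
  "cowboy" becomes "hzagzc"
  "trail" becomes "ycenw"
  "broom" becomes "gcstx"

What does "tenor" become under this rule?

The shifts repeat in a cycle of length 3: positions 0,1,… shift by +5, +11, +4, then the pattern repeats.
For tenor: t+5=y, e+11=p, n+4=r, o+5=t, r+11=c.

yprtc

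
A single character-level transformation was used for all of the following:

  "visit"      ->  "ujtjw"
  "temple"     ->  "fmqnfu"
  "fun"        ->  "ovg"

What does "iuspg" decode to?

forth

Two steps: reverse the string, then apply a Caesar shift of +1.
Undoing it on iuspg: shift back: i−1=h, u−1=t, s−1=r, p−1=o, g−1=f → htrof; then reverse → forth.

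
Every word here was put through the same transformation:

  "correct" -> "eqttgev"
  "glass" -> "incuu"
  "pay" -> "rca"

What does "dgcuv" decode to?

beast

Compare letters: c→e is +2, o→q is +2, r→t is +2 — a constant shift. Every letter moves 2 places later in the alphabet, wrapping around z→a.
Reversing it on dgcuv: d−2=b, g−2=e, c−2=a, u−2=s, v−2=t.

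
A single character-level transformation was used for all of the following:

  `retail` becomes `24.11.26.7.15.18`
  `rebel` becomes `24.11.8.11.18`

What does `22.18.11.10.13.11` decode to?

r is letter #18 and maps to 24: an offset of 6. The number is (letter's place in the alphabet, a=1) + 6.
Reversing it on 22.18.11.10.13.11: 22→(22−6)÷1=16=p, 18→(18−6)÷1=12=l, 11→(11−6)÷1=5=e, 10→(10−6)÷1=4=d, 13→(13−6)÷1=7=g, 11→(11−6)÷1=5=e.

pledge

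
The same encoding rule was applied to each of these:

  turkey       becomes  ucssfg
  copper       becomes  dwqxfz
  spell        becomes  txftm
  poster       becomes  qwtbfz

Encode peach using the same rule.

Shifts by position in turkey: pos 0: t→u (+1), pos 1: u→c (+8), pos 2: r→s (+1), pos 3: k→s (+8) — repeating every 2. The shifts repeat in a cycle of length 2: positions 0,1,… shift by +1, +8, then the pattern repeats.
On peach: p+1=q, e+8=m, a+1=b, c+8=k, h+1=i.

qmbki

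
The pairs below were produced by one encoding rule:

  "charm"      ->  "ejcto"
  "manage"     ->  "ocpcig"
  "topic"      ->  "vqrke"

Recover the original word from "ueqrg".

Compare letters: c→e is +2, h→j is +2, a→c is +2 — a constant shift. Every letter moves 2 places later in the alphabet, wrapping around z→a.
Reversing it on ueqrg: u−2=s, e−2=c, q−2=o, r−2=p, g−2=e.

scope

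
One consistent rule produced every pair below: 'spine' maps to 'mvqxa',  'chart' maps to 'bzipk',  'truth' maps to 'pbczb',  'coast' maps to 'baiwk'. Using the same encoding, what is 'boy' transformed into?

The output letters match the input read backwards, each shifted +8: spine reversed is enips. Two steps: reverse the string, then apply a Caesar shift of +8.
For boy: reverse → yob; then shift: y+8=g, o+8=w, b+8=j.

gwj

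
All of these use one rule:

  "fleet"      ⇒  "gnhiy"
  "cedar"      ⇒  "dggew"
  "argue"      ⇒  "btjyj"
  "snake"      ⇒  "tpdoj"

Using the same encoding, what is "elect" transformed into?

fnhgy

In fleet: f→g is +1, l→n is +2, e→h is +3, e→i is +4 — the shift increases by 1 each position. The shift increases by 1 at each position, starting from +1: 1, 2, 3, ….
For elect: e+1=f, l+2=n, e+3=h, c+4=g, t+5=y.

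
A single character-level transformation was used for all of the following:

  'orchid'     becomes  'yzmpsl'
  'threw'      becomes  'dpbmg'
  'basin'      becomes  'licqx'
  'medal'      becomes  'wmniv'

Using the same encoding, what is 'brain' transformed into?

lzkqx

Shifts by position in orchid: pos 0: o→y (+10), pos 1: r→z (+8), pos 2: c→m (+10), pos 3: h→p (+8) — repeating every 2. A repeating key of period 2 is used — shifts +10, +8 over and over.
For brain: b+10=l, r+8=z, a+10=k, i+8=q, n+10=x.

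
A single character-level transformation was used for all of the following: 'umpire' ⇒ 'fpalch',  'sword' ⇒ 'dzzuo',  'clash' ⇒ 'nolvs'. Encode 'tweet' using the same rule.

Shifts by position in umpire: pos 0: u→f (+11), pos 1: m→p (+3), pos 2: p→a (+11), pos 3: i→l (+3) — repeating every 2. It's a Vigenère-style cipher with numeric key [11,3]: position i shifts by key[i mod 2].
Applying it to tweet: t+11=e, w+3=z, e+11=p, e+3=h, t+11=e.

ezphe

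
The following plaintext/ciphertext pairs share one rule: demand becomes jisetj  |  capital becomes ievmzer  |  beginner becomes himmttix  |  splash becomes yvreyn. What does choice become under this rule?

insmii

The rule splits by letter class: vowels +4, consonants +6.
For choice: c(cons)+6=i, h(cons)+6=n, o(vowel)+4=s, i(vowel)+4=m, c(cons)+6=i, e(vowel)+4=i.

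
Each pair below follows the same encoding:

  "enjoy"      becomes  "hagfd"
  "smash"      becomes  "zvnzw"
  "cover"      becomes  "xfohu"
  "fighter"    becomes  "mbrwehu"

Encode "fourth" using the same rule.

mfjuew

e(4)→h(7) and n(13)→a(0) fit y≡5x+13 (mod 26); the inverse of 5 mod 26 is 21. Treating letters as 0–25, the rule is x ↦ 5x + 13 (mod 26).
On fourth: f(5)→5·5+13≡12=m; o(14)→5·14+13≡5=f; u(20)→5·20+13≡9=j; r(17)→5·17+13≡20=u; t(19)→5·19+13≡4=e; h(7)→5·7+13≡22=w (all mod 26).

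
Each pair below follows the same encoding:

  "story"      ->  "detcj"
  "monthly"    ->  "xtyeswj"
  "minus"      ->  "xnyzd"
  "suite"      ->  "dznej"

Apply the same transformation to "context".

ntyejie

Vowels shift forward by 5 and consonants shift forward by 11.
On context: c(cons)+11=n, o(vowel)+5=t, n(cons)+11=y, t(cons)+11=e, e(vowel)+5=j, x(cons)+11=i, t(cons)+11=e.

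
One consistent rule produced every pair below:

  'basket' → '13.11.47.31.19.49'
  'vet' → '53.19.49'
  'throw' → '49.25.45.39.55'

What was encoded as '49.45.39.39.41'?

With a=1..z=26, the number is 2·pos + 9.
Decoding 49.45.39.39.41: 49→(49−9)÷2=20=t, 45→(45−9)÷2=18=r, 39→(39−9)÷2=15=o, 39→(39−9)÷2=15=o, 41→(41−9)÷2=16=p.

troop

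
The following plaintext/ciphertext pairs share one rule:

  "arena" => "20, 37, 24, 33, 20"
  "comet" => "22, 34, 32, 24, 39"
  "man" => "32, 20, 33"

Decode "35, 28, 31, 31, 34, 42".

a is letter #1 and maps to 20: an offset of 19. The number is (letter's place in the alphabet, a=1) + 19.
Undoing it on 35, 28, 31, 31, 34, 42: 35→(35−19)÷1=16=p, 28→(28−19)÷1=9=i, 31→(31−19)÷1=12=l, 31→(31−19)÷1=12=l, 34→(34−19)÷1=15=o, 42→(42−19)÷1=23=w.

pillow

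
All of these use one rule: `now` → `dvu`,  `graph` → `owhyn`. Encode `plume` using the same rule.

ltbsw

The word is reversed, then every letter is shifted forward by 7.
Applying it to plume: reverse → emulp; then shift: e+7=l, m+7=t, u+7=b, l+7=s, p+7=w.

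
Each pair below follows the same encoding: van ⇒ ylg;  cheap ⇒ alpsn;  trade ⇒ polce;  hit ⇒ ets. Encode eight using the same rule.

The output letters match the input read backwards, each shifted +11: van reversed is nav. Read the word backwards and shift each letter +11.
For eight: reverse → thgie; then shift: t+11=e, h+11=s, g+11=r, i+11=t, e+11=p.

esrtp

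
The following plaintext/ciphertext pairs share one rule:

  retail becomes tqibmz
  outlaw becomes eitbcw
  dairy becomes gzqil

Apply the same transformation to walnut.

bcvtie

The output letters match the input read backwards, each shifted +8: retail reversed is liater. Read the word backwards and shift each letter +8.
On walnut: reverse → tunlaw; then shift: t+8=b, u+8=c, n+8=v, l+8=t, a+8=i, w+8=e.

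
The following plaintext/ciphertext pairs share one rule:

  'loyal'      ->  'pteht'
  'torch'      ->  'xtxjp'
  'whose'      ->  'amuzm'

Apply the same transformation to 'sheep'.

wmklx

In loyal: l→p is +4, o→t is +5, y→e is +6, a→h is +7 — the shift increases by 1 each position. The shift increases by 1 at each position, starting from +4: 4, 5, 6, ….
On sheep: s+4=w, h+5=m, e+6=k, e+7=l, p+8=x.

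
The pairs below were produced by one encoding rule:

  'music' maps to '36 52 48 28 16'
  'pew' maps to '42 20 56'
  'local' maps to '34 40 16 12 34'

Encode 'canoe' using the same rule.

m(#13)→36 and u(#21)→52: differences scale by 2, so n = 2·pos + 10. With a=1..z=26, the number is 2·pos + 10.
Applying it to canoe: c=3→16, a=1→12, n=14→38, o=15→40, e=5→20.

16 12 38 40 20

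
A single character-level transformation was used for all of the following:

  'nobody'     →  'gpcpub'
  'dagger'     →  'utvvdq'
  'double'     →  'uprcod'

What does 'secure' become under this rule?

zdlrqd

n(13)→g(6) and o(14)→p(15) fit y≡9x+19 (mod 26); the inverse of 9 mod 26 is 3. Treating letters as 0–25, the rule is x ↦ 9x + 19 (mod 26).
For secure: s(18)→9·18+19≡25=z; e(4)→9·4+19≡3=d; c(2)→9·2+19≡11=l; u(20)→9·20+19≡17=r; r(17)→9·17+19≡16=q; e(4)→9·4+19≡3=d (all mod 26).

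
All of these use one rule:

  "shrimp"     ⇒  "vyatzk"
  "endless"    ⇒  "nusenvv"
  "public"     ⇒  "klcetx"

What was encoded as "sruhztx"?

dynamic

Each letter's alphabet position (a=0..z=25) is mapped through 21·x+7 mod 26 — an affine cipher.
Reversing it on sruhztx: s(18)→5·(18−7)≡3=d; r(17)→5·(17−7)≡24=y; u(20)→5·(20−7)≡13=n; h(7)→5·(7−7)≡0=a; z(25)→5·(25−7)≡12=m; t(19)→5·(19−7)≡8=i; x(23)→5·(23−7)≡2=c (all mod 26).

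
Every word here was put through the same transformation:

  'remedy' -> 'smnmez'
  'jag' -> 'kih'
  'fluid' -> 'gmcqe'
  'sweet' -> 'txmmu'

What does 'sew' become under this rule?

tmx

The rule splits by letter class: vowels +8, consonants +1.
For sew: s(cons)+1=t, e(vowel)+8=m, w(cons)+1=x.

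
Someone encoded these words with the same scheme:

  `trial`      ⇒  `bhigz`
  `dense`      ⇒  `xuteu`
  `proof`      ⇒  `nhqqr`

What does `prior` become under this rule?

This is an affine cipher: with a=0,…,z=25, each position x becomes (23x+6) mod 26.
On prior: p(15)→23·15+6≡13=n; r(17)→23·17+6≡7=h; i(8)→23·8+6≡8=i; o(14)→23·14+6≡16=q; r(17)→23·17+6≡7=h (all mod 26).

nhiqh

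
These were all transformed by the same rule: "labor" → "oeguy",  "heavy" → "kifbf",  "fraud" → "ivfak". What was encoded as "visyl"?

sense

Letter i (0-indexed) is shifted by i+3, so successive shifts are 3, 4, 5, ….
Decoding visyl: v−3=s, i−4=e, s−5=n, y−6=s, l−7=e.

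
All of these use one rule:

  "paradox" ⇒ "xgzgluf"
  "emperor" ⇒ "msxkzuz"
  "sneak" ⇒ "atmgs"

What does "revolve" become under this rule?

zkdutbm

The shifts repeat in a cycle of length 2: positions 0,1,… shift by +8, +6, then the pattern repeats.
Applying it to revolve: r+8=z, e+6=k, v+8=d, o+6=u, l+8=t, v+6=b, e+8=m.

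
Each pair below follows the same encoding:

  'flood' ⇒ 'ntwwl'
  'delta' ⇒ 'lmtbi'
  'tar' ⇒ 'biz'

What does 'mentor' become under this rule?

umvbwz

Each letter is shifted forward by 8 in the alphabet (a Caesar shift of +8).
Applying it to mentor: m+8=u, e+8=m, n+8=v, t+8=b, o+8=w, r+8=z.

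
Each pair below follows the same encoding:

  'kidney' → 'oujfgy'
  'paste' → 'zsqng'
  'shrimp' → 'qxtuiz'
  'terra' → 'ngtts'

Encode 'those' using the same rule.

k(10)→o(14) and i(8)→u(20) fit y≡23x+18 (mod 26); the inverse of 23 mod 26 is 17. This is an affine cipher: with a=0,…,z=25, each position x becomes (23x+18) mod 26.
On those: t(19)→23·19+18≡13=n; h(7)→23·7+18≡23=x; o(14)→23·14+18≡2=c; s(18)→23·18+18≡16=q; e(4)→23·4+18≡6=g (all mod 26).

nxcqg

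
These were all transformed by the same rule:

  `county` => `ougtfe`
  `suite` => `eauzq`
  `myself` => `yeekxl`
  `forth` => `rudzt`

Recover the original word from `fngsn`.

Shifts by position in county: pos 0: c→o (+12), pos 1: o→u (+6), pos 2: u→g (+12), pos 3: n→t (+6) — repeating every 2. A repeating key of period 2 is used — shifts +12, +6 over and over.
Decoding fngsn: f−12=t, n−6=h, g−12=u, s−6=m, n−12=b.

thumb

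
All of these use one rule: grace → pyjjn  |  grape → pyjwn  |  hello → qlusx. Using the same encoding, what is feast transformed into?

oljzc

Shifts by position in grace: pos 0: g→p (+9), pos 1: r→y (+7), pos 2: a→j (+9), pos 3: c→j (+7) — repeating every 2. The shifts repeat in a cycle of length 2: positions 0,1,… shift by +9, +7, then the pattern repeats.
On feast: f+9=o, e+7=l, a+9=j, s+7=z, t+9=c.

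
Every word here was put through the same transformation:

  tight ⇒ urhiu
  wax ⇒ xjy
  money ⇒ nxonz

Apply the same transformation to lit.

mru

The shift depends on letter class: consonant t→u is +1, but vowel i→r is +9. Vowels shift forward by 9 and consonants shift forward by 1.
Applying it to lit: l(cons)+1=m, i(vowel)+9=r, t(cons)+1=u.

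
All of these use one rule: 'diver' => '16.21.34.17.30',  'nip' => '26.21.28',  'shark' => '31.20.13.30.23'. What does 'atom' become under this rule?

Each letter is replaced by its alphabet position (a=1..z=26) + 12.
On atom: a=1→13, t=20→32, o=15→27, m=13→25.

13.32.27.25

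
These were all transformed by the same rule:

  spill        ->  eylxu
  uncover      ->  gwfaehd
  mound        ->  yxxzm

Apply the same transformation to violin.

Shifts by position in spill: pos 0: s→e (+12), pos 1: p→y (+9), pos 2: i→l (+3), pos 3: l→x (+12), pos 4: l→u (+9) — repeating every 3. A repeating key of period 3 is used — shifts +12, +9, +3 over and over.
Applying it to violin: v+12=h, i+9=r, o+3=r, l+12=x, i+9=r, n+3=q.

hrrxrq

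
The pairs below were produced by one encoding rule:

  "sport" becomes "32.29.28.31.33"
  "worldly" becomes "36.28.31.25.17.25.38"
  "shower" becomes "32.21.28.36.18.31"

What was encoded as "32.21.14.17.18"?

shade

s is letter #19 and maps to 32: an offset of 13. The number is (letter's place in the alphabet, a=1) + 13.
Decoding 32.21.14.17.18: 32→(32−13)÷1=19=s, 21→(21−13)÷1=8=h, 14→(14−13)÷1=1=a, 17→(17−13)÷1=4=d, 18→(18−13)÷1=5=e.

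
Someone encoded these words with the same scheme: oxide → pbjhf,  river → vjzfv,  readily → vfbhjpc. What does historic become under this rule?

ljwxpvjg

The shift depends on letter class: consonant x→b is +4, but vowel o→p is +1. Two shifts are in play — +1 for a/e/i/o/u, +4 for every other letter.
On historic: h(cons)+4=l, i(vowel)+1=j, s(cons)+4=w, t(cons)+4=x, o(vowel)+1=p, r(cons)+4=v, i(vowel)+1=j, c(cons)+4=g.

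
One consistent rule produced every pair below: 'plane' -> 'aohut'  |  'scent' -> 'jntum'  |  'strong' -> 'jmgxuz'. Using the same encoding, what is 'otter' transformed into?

xmmtg

Treating letters as 0–25, the rule is x ↦ 3x + 7 (mod 26).
On otter: o(14)→3·14+7≡23=x; t(19)→3·19+7≡12=m; t(19)→3·19+7≡12=m; e(4)→3·4+7≡19=t; r(17)→3·17+7≡6=g (all mod 26).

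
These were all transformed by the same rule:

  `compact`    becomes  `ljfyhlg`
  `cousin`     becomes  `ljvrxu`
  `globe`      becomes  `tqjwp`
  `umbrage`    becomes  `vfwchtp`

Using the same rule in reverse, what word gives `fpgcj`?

c(2)→l(11) and o(14)→j(9) fit y≡15x+7 (mod 26); the inverse of 15 mod 26 is 7. This is an affine cipher: with a=0,…,z=25, each position x becomes (15x+7) mod 26.
Reversing it on fpgcj: f(5)→7·(5−7)≡12=m; p(15)→7·(15−7)≡4=e; g(6)→7·(6−7)≡19=t; c(2)→7·(2−7)≡17=r; j(9)→7·(9−7)≡14=o (all mod 26).

metro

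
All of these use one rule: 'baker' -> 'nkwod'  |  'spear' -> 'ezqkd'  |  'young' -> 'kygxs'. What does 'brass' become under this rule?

Shifts by position in baker: pos 0: b→n (+12), pos 1: a→k (+10), pos 2: k→w (+12), pos 3: e→o (+10) — repeating every 2. A repeating key of period 2 is used — shifts +12, +10 over and over.
On brass: b+12=n, r+10=b, a+12=m, s+10=c, s+12=e.

nbmce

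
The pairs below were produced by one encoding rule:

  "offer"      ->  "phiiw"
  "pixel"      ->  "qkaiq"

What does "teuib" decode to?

screw

Letter i (0-indexed) is shifted by i+1, so successive shifts are 1, 2, 3, ….
Reversing it on teuib: t−1=s, e−2=c, u−3=r, i−4=e, b−5=w.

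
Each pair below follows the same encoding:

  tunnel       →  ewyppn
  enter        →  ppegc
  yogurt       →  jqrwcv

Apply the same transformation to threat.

ejcglv

Shifts by position in tunnel: pos 0: t→e (+11), pos 1: u→w (+2), pos 2: n→y (+11), pos 3: n→p (+2) — repeating every 2. The shifts repeat in a cycle of length 2: positions 0,1,… shift by +11, +2, then the pattern repeats.
For threat: t+11=e, h+2=j, r+11=c, e+2=g, a+11=l, t+2=v.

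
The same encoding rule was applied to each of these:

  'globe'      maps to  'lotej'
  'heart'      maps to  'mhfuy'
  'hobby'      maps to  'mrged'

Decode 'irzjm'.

Shifts by position in globe: pos 0: g→l (+5), pos 1: l→o (+3), pos 2: o→t (+5), pos 3: b→e (+3) — repeating every 2. It's a Vigenère-style cipher with numeric key [5,3]: position i shifts by key[i mod 2].
Undoing it on irzjm: i−5=d, r−3=o, z−5=u, j−3=g, m−5=h.

dough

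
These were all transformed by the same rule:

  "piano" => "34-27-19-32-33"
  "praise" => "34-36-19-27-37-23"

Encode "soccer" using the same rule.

37-33-21-21-23-36

Each letter is replaced by its alphabet position (a=1..z=26) + 18.
On soccer: s=19→37, o=15→33, c=3→21, c=3→21, e=5→23, r=18→36.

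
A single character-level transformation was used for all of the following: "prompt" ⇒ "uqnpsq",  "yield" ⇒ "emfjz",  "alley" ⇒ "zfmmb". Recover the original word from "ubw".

Two steps: reverse the string, then apply a Caesar shift of +1.
Reversing it on ubw: shift back: u−1=t, b−1=a, w−1=v → tav; then reverse → vat.

vat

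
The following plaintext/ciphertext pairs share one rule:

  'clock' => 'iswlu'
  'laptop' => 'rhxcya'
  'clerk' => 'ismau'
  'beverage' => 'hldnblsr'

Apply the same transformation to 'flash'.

lsibr

Each letter shifts forward by (position + 6), i.e. 6, 7, 8, … — the shift grows by one for each successive letter.
Applying it to flash: f+6=l, l+7=s, a+8=i, s+9=b, h+10=r.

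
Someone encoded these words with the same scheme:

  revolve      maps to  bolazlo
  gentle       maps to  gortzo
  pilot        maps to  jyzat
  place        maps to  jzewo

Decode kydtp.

sixth

r(17)→b(1) and e(4)→o(14) fit y≡9x+4 (mod 26); the inverse of 9 mod 26 is 3. Each letter's alphabet position (a=0..z=25) is mapped through 9·x+4 mod 26 — an affine cipher.
Undoing it on kydtp: k(10)→3·(10−4)≡18=s; y(24)→3·(24−4)≡8=i; d(3)→3·(3−4)≡23=x; t(19)→3·(19−4)≡19=t; p(15)→3·(15−4)≡7=h (all mod 26).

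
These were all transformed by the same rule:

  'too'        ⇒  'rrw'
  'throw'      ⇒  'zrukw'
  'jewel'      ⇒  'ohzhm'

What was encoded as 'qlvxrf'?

cousin

The output letters match the input read backwards, each shifted +3: too reversed is oot. Two steps: reverse the string, then apply a Caesar shift of +3.
Undoing it on qlvxrf: shift back: q−3=n, l−3=i, v−3=s, x−3=u, r−3=o, f−3=c → nisuoc; then reverse → cousin.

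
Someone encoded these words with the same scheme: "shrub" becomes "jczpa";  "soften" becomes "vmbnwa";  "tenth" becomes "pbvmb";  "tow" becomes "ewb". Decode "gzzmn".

ferry

The output letters match the input read backwards, each shifted +8: shrub reversed is burhs. Two steps: reverse the string, then apply a Caesar shift of +8.
Undoing it on gzzmn: shift back: g−8=y, z−8=r, z−8=r, m−8=e, n−8=f → yrref; then reverse → ferry.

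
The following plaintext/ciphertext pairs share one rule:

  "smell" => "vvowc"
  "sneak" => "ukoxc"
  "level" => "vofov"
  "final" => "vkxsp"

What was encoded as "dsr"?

The output letters match the input read backwards, each shifted +10: smell reversed is llems. Two steps: reverse the string, then apply a Caesar shift of +10.
Undoing it on dsr: shift back: d−10=t, s−10=i, r−10=h → tih; then reverse → hit.

hit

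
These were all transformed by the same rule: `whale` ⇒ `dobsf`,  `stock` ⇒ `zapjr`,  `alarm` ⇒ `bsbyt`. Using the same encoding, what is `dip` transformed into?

The rule splits by letter class: vowels +1, consonants +7.
For dip: d(cons)+7=k, i(vowel)+1=j, p(cons)+7=w.

kjw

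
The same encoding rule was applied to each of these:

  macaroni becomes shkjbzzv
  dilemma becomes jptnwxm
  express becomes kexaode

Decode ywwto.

The shift increases by 1 at each position, starting from +6: 6, 7, 8, ….
Reversing it on ywwto: y−6=s, w−7=p, w−8=o, t−9=k, o−10=e.

spoke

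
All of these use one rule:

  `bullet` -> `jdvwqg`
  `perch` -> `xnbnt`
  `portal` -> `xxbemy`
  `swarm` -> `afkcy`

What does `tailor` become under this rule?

bjswae

In bullet: b→j is +8, u→d is +9, l→v is +10, l→w is +11 — the shift increases by 1 each position. Each letter shifts forward by (position + 8), i.e. 8, 9, 10, … — the shift grows by one for each successive letter.
For tailor: t+8=b, a+9=j, i+10=s, l+11=w, o+12=a, r+13=e.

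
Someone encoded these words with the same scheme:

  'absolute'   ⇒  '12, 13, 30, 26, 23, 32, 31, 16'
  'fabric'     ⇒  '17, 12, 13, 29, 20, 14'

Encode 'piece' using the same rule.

27, 20, 16, 14, 16

a is letter #1 and maps to 12: an offset of 11. Letters become their 1-based position plus 11 (so a→12, b→13, …).
On piece: p=16→27, i=9→20, e=5→16, c=3→14, e=5→16.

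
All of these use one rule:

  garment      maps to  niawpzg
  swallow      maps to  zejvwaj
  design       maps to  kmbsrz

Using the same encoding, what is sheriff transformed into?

zpnbtrs

In garment: g→n is +7, a→i is +8, r→a is +9, m→w is +10 — the shift increases by 1 each position. The shift increases by 1 at each position, starting from +7: 7, 8, 9, ….
On sheriff: s+7=z, h+8=p, e+9=n, r+10=b, i+11=t, f+12=r, f+13=s.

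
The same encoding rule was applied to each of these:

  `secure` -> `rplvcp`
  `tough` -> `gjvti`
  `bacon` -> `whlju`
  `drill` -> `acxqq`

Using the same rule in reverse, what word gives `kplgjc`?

vector

s(18)→r(17) and e(4)→p(15) fit y≡15x+7 (mod 26); the inverse of 15 mod 26 is 7. Each letter's alphabet position (a=0..z=25) is mapped through 15·x+7 mod 26 — an affine cipher.
Undoing it on kplgjc: k(10)→7·(10−7)≡21=v; p(15)→7·(15−7)≡4=e; l(11)→7·(11−7)≡2=c; g(6)→7·(6−7)≡19=t; j(9)→7·(9−7)≡14=o; c(2)→7·(2−7)≡17=r (all mod 26).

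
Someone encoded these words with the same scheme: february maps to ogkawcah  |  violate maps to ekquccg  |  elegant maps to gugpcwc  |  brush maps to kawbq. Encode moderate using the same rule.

vqmgaccg

The rule splits by letter class: vowels +2, consonants +9.
For moderate: m(cons)+9=v, o(vowel)+2=q, d(cons)+9=m, e(vowel)+2=g, r(cons)+9=a, a(vowel)+2=c, t(cons)+9=c, e(vowel)+2=g.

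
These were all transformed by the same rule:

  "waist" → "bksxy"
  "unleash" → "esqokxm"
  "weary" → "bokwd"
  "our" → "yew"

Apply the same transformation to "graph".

lwkum

The rule splits by letter class: vowels +10, consonants +5.
On graph: g(cons)+5=l, r(cons)+5=w, a(vowel)+10=k, p(cons)+5=u, h(cons)+5=m.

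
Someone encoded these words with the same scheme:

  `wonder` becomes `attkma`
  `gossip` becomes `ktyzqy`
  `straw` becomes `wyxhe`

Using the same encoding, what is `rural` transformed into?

In wonder: w→a is +4, o→t is +5, n→t is +6, d→k is +7 — the shift increases by 1 each position. Each letter shifts forward by (position + 4), i.e. 4, 5, 6, … — the shift grows by one for each successive letter.
For rural: r+4=v, u+5=z, r+6=x, a+7=h, l+8=t.

vzxht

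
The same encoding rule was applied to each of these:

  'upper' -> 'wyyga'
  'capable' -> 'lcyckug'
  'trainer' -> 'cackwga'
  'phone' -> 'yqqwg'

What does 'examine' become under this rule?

ggcvkwg

The shift depends on letter class: consonant p→y is +9, but vowel u→w is +2. Two shifts are in play — +2 for a/e/i/o/u, +9 for every other letter.
On examine: e(vowel)+2=g, x(cons)+9=g, a(vowel)+2=c, m(cons)+9=v, i(vowel)+2=k, n(cons)+9=w, e(vowel)+2=g.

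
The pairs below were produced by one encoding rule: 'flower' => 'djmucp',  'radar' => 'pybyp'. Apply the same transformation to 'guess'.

escqq

Compare letters: f→d is +24, l→j is +24, o→m is +24 — a constant shift. Each letter is shifted forward by 24 in the alphabet (a Caesar shift of +24).
Applying it to guess: g+24=e, u+24=s, e+24=c, s+24=q, s+24=q.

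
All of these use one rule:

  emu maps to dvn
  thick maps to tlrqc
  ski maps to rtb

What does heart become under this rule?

cajnq

Read the word backwards and shift each letter +9.
On heart: reverse → traeh; then shift: t+9=c, r+9=a, a+9=j, e+9=n, h+9=q.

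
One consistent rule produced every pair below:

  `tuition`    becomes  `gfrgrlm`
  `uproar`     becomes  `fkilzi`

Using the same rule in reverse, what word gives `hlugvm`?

soften

Each pair mirrors across the alphabet (t↔g, u↔f, i↔r): positions sum to 25. This is the alphabet-reversal cipher (Atbash): a becomes z, b becomes y, etc.
Undoing it on hlugvm: h↔s, l↔o, u↔f, g↔t, v↔e, m↔n.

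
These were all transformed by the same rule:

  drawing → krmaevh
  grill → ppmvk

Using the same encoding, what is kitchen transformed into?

rilgxmo

The output letters match the input read backwards, each shifted +4: drawing reversed is gniward. The word is reversed, then every letter is shifted forward by 4.
Applying it to kitchen: reverse → nehctik; then shift: n+4=r, e+4=i, h+4=l, c+4=g, t+4=x, i+4=m, k+4=o.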